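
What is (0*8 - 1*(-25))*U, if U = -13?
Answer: -325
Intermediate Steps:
(0*8 - 1*(-25))*U = (0*8 - 1*(-25))*(-13) = (0 + 25)*(-13) = 25*(-13) = -325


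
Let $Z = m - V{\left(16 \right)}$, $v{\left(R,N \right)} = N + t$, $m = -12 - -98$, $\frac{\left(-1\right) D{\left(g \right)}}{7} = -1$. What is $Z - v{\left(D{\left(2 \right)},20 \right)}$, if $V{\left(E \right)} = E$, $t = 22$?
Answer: $28$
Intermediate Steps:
$D{\left(g \right)} = 7$ ($D{\left(g \right)} = \left(-7\right) \left(-1\right) = 7$)
$m = 86$ ($m = -12 + 98 = 86$)
$v{\left(R,N \right)} = 22 + N$ ($v{\left(R,N \right)} = N + 22 = 22 + N$)
$Z = 70$ ($Z = 86 - 16 = 70$)
$Z - v{\left(D{\left(2 \right)},20 \right)} = 70 - \left(22 + 20\right) = 70 - 42 = 28$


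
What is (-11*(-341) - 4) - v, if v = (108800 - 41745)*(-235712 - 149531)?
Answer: 25832473112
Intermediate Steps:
v = -25832469365 (v = 67055*(-385243) = -25832469365)
(-11*(-341) - 4) - v = (-11*(-341) - 4) - 1*(-25832469365) = (3751 - 4) + 25832469365 = 3747 + 25832469365 = 25832473112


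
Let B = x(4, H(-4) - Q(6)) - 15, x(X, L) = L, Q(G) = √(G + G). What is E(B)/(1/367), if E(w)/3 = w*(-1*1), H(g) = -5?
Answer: 22020 + 2202*√3 ≈ 25834.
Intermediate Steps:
Q(G) = √2*√G (Q(G) = √(2*G) = √2*√G)
B = -20 - 2*√3 (B = (-5 - √2*√6) - 15 = (-5 - 2*√3) - 15 = -20 - 2*√3 ≈ -23.464)
E(w) = -3*w (E(w) = 3*(w*(-1*1)) = 3*(w*(-1)) = 3*(-w) = -3*w)
E(B)/(1/367) = (-3*(-20 - 2*√3))/(1/367) = (60 + 6*√3)/(1/367) = (60 + 6*√3)*367 = 22020 + 2202*√3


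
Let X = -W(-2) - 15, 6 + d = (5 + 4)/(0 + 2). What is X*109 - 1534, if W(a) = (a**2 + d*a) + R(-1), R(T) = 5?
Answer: -4477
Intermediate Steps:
d = -3/2 (d = -6 + (5 + 4)/(0 + 2) = -6 + 9/2 = -3/2 ≈ -1.5000)
W(a) = 5 + a**2 - 3*a/2 (W(a) = (a**2 - 3*a/2) + 5 = 5 + a**2 - 3*a/2)
X = -27 (X = -(5 + (-2)**2 - 3/2*(-2)) - 15 = -(5 + 4 + 3) - 15 = -1*12 - 15 = -12 - 15 = -27)
X*109 - 1534 = -27*109 - 1534 = -2943 - 1534 = -4477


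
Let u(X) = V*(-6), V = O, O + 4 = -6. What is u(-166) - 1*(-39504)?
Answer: 39564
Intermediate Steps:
O = -10 (O = -4 - 6 = -10)
V = -10
u(X) = 60 (u(X) = -10*(-6) = 60)
u(-166) - 1*(-39504) = 60 - 1*(-39504) = 60 + 39504 = 39564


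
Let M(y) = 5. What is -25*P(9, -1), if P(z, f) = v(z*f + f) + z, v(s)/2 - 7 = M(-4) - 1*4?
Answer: -625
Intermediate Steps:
v(s) = 16 (v(s) = 14 + 2*(5 - 1*4) = 14 + 2*(5 - 4) = 14 + 2*1 = 14 + 2 = 16)
P(z, f) = 16 + z
-25*P(9, -1) = -25*(16 + 9) = -25*25 = -625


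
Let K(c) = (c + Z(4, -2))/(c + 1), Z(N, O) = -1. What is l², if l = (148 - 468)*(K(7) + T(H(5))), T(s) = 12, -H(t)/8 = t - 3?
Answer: 16646400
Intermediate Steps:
H(t) = 24 - 8*t (H(t) = -8*(t - 3) = -8*(-3 + t) = 24 - 8*t)
K(c) = (-1 + c)/(1 + c) (K(c) = (c - 1)/(c + 1) = (-1 + c)/(1 + c))
l = -4080 (l = (148 - 468)*((-1 + 7)/(1 + 7) + 12) = -320*(6/8 + 12) = -320*((⅛)*6 + 12) = -320*(¾ + 12) = -320*51/4 = -4080)
l² = (-4080)² = 16646400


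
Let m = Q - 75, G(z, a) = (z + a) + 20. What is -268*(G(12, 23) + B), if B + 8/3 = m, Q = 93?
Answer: -56548/3 ≈ -18849.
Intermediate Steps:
G(z, a) = 20 + a + z (G(z, a) = (a + z) + 20 = 20 + a + z)
m = 18 (m = 93 - 75 = 18)
B = 46/3 (B = -8/3 + 18 = 46/3 ≈ 15.333)
-268*(G(12, 23) + B) = -268*((20 + 23 + 12) + 46/3) = -268*(55 + 46/3) = -268*211/3 = -56548/3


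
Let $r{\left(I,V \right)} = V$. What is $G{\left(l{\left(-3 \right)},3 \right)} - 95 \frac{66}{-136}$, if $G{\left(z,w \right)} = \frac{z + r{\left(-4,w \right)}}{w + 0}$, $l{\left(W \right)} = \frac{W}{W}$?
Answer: $\frac{9677}{204} \approx 47.436$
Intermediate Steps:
$l{\left(W \right)} = 1$
$G{\left(z,w \right)} = \frac{w + z}{w}$ ($G{\left(z,w \right)} = \frac{z + w}{w + 0} = \frac{w + z}{w}$)
$G{\left(l{\left(-3 \right)},3 \right)} - 95 \frac{66}{-136} = \frac{3 + 1}{3} - 95 \frac{66}{-136} = \frac{1}{3} \cdot 4 - 95 \cdot 66 \left(- \frac{1}{136}\right) = \frac{4}{3} - - \frac{3135}{68} = \frac{4}{3} + \frac{3135}{68} = \frac{9677}{204}$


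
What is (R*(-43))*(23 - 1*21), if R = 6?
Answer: -516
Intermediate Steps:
(R*(-43))*(23 - 1*21) = (6*(-43))*(23 - 1*21) = -258*(23 - 21) = -258*2 = -516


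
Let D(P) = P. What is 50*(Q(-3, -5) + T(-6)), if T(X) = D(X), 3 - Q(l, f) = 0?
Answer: -150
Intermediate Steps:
Q(l, f) = 3 (Q(l, f) = 3 - 1*0 = 3 + 0 = 3)
T(X) = X
50*(Q(-3, -5) + T(-6)) = 50*(3 - 6) = 50*(-3) = -150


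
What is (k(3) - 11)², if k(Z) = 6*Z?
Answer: 49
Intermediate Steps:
(k(3) - 11)² = (6*3 - 11)² = (18 - 11)² = 7² = 49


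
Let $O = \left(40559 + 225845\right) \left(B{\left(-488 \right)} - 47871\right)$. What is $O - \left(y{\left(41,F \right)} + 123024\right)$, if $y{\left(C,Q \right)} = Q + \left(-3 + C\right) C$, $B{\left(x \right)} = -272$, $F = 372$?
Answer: $-12825612726$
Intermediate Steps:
$O = -12825487772$ ($O = \left(40559 + 225845\right) \left(-272 - 47871\right) = 266404 \left(-48143\right) = -12825487772$)
$y{\left(C,Q \right)} = Q + C \left(-3 + C\right)$
$O - \left(y{\left(41,F \right)} + 123024\right) = -12825487772 - \left(\left(372 + 41^{2} - 123\right) + 123024\right) = -12825487772 - \left(\left(372 + 1681 - 123\right) + 123024\right) = -12825487772 - \left(1930 + 123024\right) = -12825487772 - 124954 = -12825612726$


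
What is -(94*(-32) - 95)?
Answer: 3103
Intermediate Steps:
-(94*(-32) - 95) = -(-3008 - 95) = -1*(-3103) = 3103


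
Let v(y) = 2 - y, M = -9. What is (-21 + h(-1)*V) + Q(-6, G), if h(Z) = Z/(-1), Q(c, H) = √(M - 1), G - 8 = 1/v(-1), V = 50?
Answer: 29 + I*√10 ≈ 29.0 + 3.1623*I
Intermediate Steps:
G = 25/3 (G = 8 + 1/(2 - 1*(-1)) = 8 + 1/(2 + 1) = 8 + 1/3 = 8 + ⅓ = 25/3 ≈ 8.3333)
Q(c, H) = I*√10 (Q(c, H) = √(-9 - 1) = √(-10) = I*√10)
h(Z) = -Z (h(Z) = Z*(-1) = -Z)
(-21 + h(-1)*V) + Q(-6, G) = (-21 - 1*(-1)*50) + I*√10 = (-21 + 1*50) + I*√10 = (-21 + 50) + I*√10 = 29 + I*√10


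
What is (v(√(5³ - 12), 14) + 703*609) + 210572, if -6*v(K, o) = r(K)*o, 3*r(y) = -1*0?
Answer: 638699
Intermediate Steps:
r(y) = 0 (r(y) = (-1*0)/3 = (⅓)*0 = 0)
v(K, o) = 0 (v(K, o) = -0*o = -⅙*0 = 0)
(v(√(5³ - 12), 14) + 703*609) + 210572 = (0 + 703*609) + 210572 = (0 + 428127) + 210572 = 428127 + 210572 = 638699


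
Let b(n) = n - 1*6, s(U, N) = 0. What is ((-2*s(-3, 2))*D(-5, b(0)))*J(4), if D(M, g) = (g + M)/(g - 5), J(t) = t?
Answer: 0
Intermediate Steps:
b(n) = -6 + n (b(n) = n - 6 = -6 + n)
D(M, g) = (M + g)/(-5 + g)
((-2*s(-3, 2))*D(-5, b(0)))*J(4) = ((-2*0)*((-5 + (-6 + 0))/(-5 + (-6 + 0))))*4 = (0*((-5 - 6)/(-5 - 6)))*4 = (0*(-11/(-11)))*4 = (0*(-1/11*(-11)))*4 = (0*1)*4 = 0*4 = 0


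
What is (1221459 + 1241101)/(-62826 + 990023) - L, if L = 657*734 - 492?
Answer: -446670983402/927197 ≈ -4.8174e+5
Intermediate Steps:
L = 481746 (L = 482238 - 492 = 481746)
(1221459 + 1241101)/(-62826 + 990023) - L = (1221459 + 1241101)/(-62826 + 990023) - 1*481746 = 2462560/927197 - 481746 = -446670983402/927197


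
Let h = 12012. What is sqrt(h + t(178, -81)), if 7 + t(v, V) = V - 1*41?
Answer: sqrt(11883) ≈ 109.01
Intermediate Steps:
t(v, V) = -48 + V (t(v, V) = -7 + (V - 1*41) = -7 + (V - 41) = -7 + (-41 + V) = -48 + V)
sqrt(h + t(178, -81)) = sqrt(12012 + (-48 - 81)) = sqrt(12012 - 129) = sqrt(11883)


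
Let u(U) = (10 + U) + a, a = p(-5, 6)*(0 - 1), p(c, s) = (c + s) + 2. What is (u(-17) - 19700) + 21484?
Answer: 1774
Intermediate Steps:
p(c, s) = 2 + c + s
a = -3 (a = (2 - 5 + 6)*(0 - 1) = 3*(-1) = -3)
u(U) = 7 + U (u(U) = (10 + U) - 3 = 7 + U)
(u(-17) - 19700) + 21484 = ((7 - 17) - 19700) + 21484 = (-10 - 19700) + 21484 = -19710 + 21484 = 1774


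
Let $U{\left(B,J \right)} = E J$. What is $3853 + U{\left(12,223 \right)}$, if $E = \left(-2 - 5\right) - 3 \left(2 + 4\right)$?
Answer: $-1722$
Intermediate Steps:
$E = -25$ ($E = -7 - 18 = -25$)
$U{\left(B,J \right)} = - 25 J$
$3853 + U{\left(12,223 \right)} = 3853 - 5575 = -1722$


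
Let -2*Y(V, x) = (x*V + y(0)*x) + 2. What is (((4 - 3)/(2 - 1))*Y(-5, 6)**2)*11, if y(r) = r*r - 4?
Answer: 7436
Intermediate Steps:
y(r) = -4 + r**2 (y(r) = r**2 - 4 = -4 + r**2)
Y(V, x) = -1 + 2*x - V*x/2 (Y(V, x) = -((x*V + (-4 + 0**2)*x) + 2)/2 = -((V*x + (-4 + 0)*x) + 2)/2 = -((V*x - 4*x) + 2)/2 = -((-4*x + V*x) + 2)/2 = -(2 - 4*x + V*x)/2 = -1 + 2*x - V*x/2)
(((4 - 3)/(2 - 1))*Y(-5, 6)**2)*11 = (((4 - 3)/(2 - 1))*(-1 + 2*6 - 1/2*(-5)*6)**2)*11 = ((1/1)*(-1 + 12 + 15)**2)*11 = ((1*1)*26**2)*11 = (1*676)*11 = 676*11 = 7436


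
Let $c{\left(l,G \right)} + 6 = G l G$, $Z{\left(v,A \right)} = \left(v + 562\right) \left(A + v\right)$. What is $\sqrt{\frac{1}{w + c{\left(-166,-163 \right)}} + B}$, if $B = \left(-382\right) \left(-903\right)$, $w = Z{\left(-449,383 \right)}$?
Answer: $\frac{\sqrt{18650016177021626}}{232522} \approx 587.32$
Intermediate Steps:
$Z{\left(v,A \right)} = \left(562 + v\right) \left(A + v\right)$
$w = -7458$ ($w = \left(-449\right)^{2} + 562 \cdot 383 + 562 \left(-449\right) + 383 \left(-449\right) = 201601 + 215246 - 252338 - 171967 = -7458$)
$c{\left(l,G \right)} = -6 + l G^{2}$ ($c{\left(l,G \right)} = -6 + G l G = -6 + G G l = -6 + l G^{2}$)
$B = 344946$
$\sqrt{\frac{1}{w + c{\left(-166,-163 \right)}} + B} = \sqrt{\frac{1}{-7458 - \left(6 + 166 \left(-163\right)^{2}\right)} + 344946} = \sqrt{\frac{1}{-7458 - 4410460} + 344946} = \sqrt{\frac{1}{-4417918} + 344946} = \sqrt{- \frac{1}{4417918} + 344946} = \sqrt{\frac{1523943142427}{4417918}} = \frac{\sqrt{18650016177021626}}{232522}$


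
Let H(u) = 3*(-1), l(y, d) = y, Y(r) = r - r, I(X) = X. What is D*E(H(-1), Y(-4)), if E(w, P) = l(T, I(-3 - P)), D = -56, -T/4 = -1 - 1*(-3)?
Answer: 448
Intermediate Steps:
T = -8 (T = -4*(-1 - 1*(-3)) = -4*(-1 + 3) = -4*2 = -8)
Y(r) = 0
H(u) = -3
E(w, P) = -8
D*E(H(-1), Y(-4)) = -56*(-8) = 448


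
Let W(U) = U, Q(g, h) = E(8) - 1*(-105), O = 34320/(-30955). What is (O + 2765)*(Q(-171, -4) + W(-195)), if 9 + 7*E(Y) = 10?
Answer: -10762976879/43337 ≈ -2.4836e+5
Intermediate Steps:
E(Y) = ⅐ (E(Y) = -9/7 + (⅐)*10 = -9/7 + 10/7 = ⅐)
O = -6864/6191 (O = 34320*(-1/30955) = -6864/6191 ≈ -1.1087)
Q(g, h) = 736/7 (Q(g, h) = ⅐ - 1*(-105) = ⅐ + 105 = 736/7)
(O + 2765)*(Q(-171, -4) + W(-195)) = (-6864/6191 + 2765)*(736/7 - 195) = (17111251/6191)*(-629/7) = -10762976879/43337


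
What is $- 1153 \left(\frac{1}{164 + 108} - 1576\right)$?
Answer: $\frac{494257663}{272} \approx 1.8171 \cdot 10^{6}$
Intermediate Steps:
$- 1153 \left(\frac{1}{164 + 108} - 1576\right) = - 1153 \left(\frac{1}{272} - 1576\right) = \left(-1153\right) \left(- \frac{428671}{272}\right) = \frac{494257663}{272}$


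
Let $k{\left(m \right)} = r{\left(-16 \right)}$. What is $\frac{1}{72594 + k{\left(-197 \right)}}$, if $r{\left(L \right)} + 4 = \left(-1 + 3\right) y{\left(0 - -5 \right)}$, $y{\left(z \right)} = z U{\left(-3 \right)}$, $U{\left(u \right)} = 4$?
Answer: $\frac{1}{72630} \approx 1.3768 \cdot 10^{-5}$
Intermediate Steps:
$y{\left(z \right)} = 4 z$ ($y{\left(z \right)} = z 4 = 4 z$)
$r{\left(L \right)} = 36$ ($r{\left(L \right)} = -4 + \left(-1 + 3\right) 4 \left(0 - -5\right) = -4 + 2 \cdot 4 \left(0 + 5\right) = -4 + 2 \cdot 4 \cdot 5 = -4 + 2 \cdot 20 = -4 + 40 = 36$)
$k{\left(m \right)} = 36$
$\frac{1}{72594 + k{\left(-197 \right)}} = \frac{1}{72594 + 36} = \frac{1}{72630}$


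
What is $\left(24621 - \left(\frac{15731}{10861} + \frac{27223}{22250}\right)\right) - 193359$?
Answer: $- \frac{40777406734253}{241657250} \approx -1.6874 \cdot 10^{5}$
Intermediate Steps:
$\left(24621 - \left(\frac{15731}{10861} + \frac{27223}{22250}\right)\right) - 193359 = \left(24621 - \frac{645683753}{241657250}\right) - 193359 = \frac{5949197468497}{241657250} - 193359 = - \frac{40777406734253}{241657250}$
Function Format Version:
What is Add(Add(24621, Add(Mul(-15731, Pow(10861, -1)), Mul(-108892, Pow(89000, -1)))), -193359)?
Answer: Rational(-40777406734253, 241657250) ≈ -1.6874e+5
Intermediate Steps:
Add(Add(24621, Add(Mul(-15731, Pow(10861, -1)), Mul(-108892, Pow(89000, -1)))), -193359) = Add(Add(24621, Add(Mul(-15731, Rational(1, 10861)), Mul(-108892, Rational(1, 89000)))), -193359) = Add(Add(24621, Add(Rational(-15731, 10861), Rational(-27223, 22250))), -193359) = Add(Add(24621, Rational(-645683753, 241657250)), -193359) = Add(Rational(5949197468497, 241657250), -193359) = Rational(-40777406734253, 241657250)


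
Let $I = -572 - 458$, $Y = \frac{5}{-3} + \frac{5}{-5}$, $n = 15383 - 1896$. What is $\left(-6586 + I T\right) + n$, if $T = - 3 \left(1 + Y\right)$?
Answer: $1751$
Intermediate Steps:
$n = 13487$
$Y = - \frac{8}{3}$ ($Y = 5 \left(- \frac{1}{3}\right) + 5 \left(- \frac{1}{5}\right) = - \frac{5}{3} - 1 = - \frac{8}{3} \approx -2.6667$)
$I = -1030$ ($I = -572 - 458 = -1030$)
$T = 5$ ($T = - 3 \left(1 - \frac{8}{3}\right) = \left(-3\right) \left(- \frac{5}{3}\right) = 5$)
$\left(-6586 + I T\right) + n = \left(-6586 - 5150\right) + 13487 = -11736 + 13487 = 1751$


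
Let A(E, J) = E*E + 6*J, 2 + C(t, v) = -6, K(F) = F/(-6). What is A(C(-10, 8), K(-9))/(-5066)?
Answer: -73/5066 ≈ -0.014410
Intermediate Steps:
K(F) = -F/6 (K(F) = F*(-1/6) = -F/6)
C(t, v) = -8 (C(t, v) = -2 - 6 = -8)
A(E, J) = E**2 + 6*J
A(C(-10, 8), K(-9))/(-5066) = ((-8)**2 + 6*(-1/6*(-9)))/(-5066) = (64 + 6*(3/2))*(-1/5066) = (64 + 9)*(-1/5066) = 73*(-1/5066) = -73/5066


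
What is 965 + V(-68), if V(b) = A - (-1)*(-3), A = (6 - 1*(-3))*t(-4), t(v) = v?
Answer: 926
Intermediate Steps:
A = -36 (A = (6 - 1*(-3))*(-4) = (6 + 3)*(-4) = 9*(-4) = -36)
V(b) = -39 (V(b) = -36 - (-1)*(-3) = -36 - 1*3 = -36 - 3 = -39)
965 + V(-68) = 965 - 39 = 926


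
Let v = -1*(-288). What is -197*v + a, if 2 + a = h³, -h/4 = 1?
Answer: -56802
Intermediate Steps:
h = -4 (h = -4*1 = -4)
a = -66 (a = -2 + (-4)³ = -2 - 64 = -66)
v = 288
-197*v + a = -197*288 - 66 = -56736 - 66 = -56802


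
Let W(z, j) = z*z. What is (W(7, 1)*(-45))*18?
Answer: -39690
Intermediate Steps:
W(z, j) = z**2
(W(7, 1)*(-45))*18 = (7**2*(-45))*18 = (49*(-45))*18 = -2205*18 = -39690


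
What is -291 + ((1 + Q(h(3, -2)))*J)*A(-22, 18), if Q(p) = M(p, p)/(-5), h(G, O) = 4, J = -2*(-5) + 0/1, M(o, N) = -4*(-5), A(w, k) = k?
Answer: -831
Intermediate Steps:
M(o, N) = 20
J = 10 (J = 10 + 0*1 = 10 + 0 = 10)
Q(p) = -4 (Q(p) = 20/(-5) = 20*(-⅕) = -4)
-291 + ((1 + Q(h(3, -2)))*J)*A(-22, 18) = -291 + ((1 - 4)*10)*18 = -291 - 3*10*18 = -291 - 30*18 = -291 - 540 = -831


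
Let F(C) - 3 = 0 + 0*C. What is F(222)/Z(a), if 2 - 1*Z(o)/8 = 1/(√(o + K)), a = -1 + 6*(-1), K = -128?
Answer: 405/2164 - 9*I*√15/4328 ≈ 0.18715 - 0.0080538*I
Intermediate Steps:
a = -7 (a = -1 - 6 = -7)
Z(o) = 16 - 8/√(-128 + o) (Z(o) = 16 - 8/√(o - 128) = 16 - 8/√(-128 + o))
F(C) = 3 (F(C) = 3 + (0 + 0*C) = 3 + (0 + 0) = 3 + 0 = 3)
F(222)/Z(a) = 3/(16 - 8/√(-128 - 7)) = 3/(16 - (-8)*I*√15/45) = 3/(16 + 8*I*√15/45)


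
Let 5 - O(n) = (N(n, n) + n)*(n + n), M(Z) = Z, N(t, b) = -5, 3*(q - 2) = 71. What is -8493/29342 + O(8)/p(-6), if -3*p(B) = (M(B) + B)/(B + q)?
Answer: -37271285/176052 ≈ -211.71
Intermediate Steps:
q = 77/3 (q = 2 + (1/3)*71 = 2 + 71/3 = 77/3 ≈ 25.667)
p(B) = -2*B/(3*(77/3 + B)) (p(B) = -(B + B)/(3*(B + 77/3)) = -2*B/(3*(77/3 + B)))
O(n) = 5 - 2*n*(-5 + n) (O(n) = 5 - (-5 + n)*(n + n) = 5 - (-5 + n)*2*n = 5 - 2*n*(-5 + n))
-8493/29342 + O(8)/p(-6) = -8493/29342 + (5 - 2*8**2 + 10*8)/((-2*(-6)/(77 + 3*(-6)))) = -8493*1/29342 + (5 - 2*64 + 80)/((-2*(-6)/(77 - 18))) = -8493/29342 + (5 - 128 + 80)/((-2*(-6)/59)) = -8493/29342 - 43/((-2*(-6)*1/59)) = -8493/29342 - 43/12/59 = -8493/29342 - 43*59/12 = -8493/29342 - 2537/12 = -37271285/176052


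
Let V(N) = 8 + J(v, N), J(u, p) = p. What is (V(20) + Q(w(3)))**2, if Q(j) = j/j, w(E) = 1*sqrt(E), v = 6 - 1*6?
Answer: 841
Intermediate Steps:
v = 0 (v = 6 - 6 = 0)
V(N) = 8 + N
w(E) = sqrt(E)
Q(j) = 1
(V(20) + Q(w(3)))**2 = ((8 + 20) + 1)**2 = (28 + 1)**2 = 29**2 = 841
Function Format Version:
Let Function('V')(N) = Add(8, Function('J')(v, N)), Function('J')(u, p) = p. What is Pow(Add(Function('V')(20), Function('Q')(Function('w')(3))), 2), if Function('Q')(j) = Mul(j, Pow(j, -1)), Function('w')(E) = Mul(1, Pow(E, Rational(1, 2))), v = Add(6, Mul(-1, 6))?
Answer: 841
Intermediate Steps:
v = 0 (v = Add(6, -6) = 0)
Function('V')(N) = Add(8, N)
Function('w')(E) = Pow(E, Rational(1, 2))
Function('Q')(j) = 1
Pow(Add(Function('V')(20), Function('Q')(Function('w')(3))), 2) = Pow(Add(Add(8, 20), 1), 2) = Pow(Add(28, 1), 2) = Pow(29, 2) = 841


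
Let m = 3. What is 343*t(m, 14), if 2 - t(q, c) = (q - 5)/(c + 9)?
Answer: 16464/23 ≈ 715.83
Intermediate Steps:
t(q, c) = 2 - (-5 + q)/(9 + c) (t(q, c) = 2 - (q - 5)/(c + 9) = 2 - (-5 + q)/(9 + c))
343*t(m, 14) = 343*((23 - 1*3 + 2*14)/(9 + 14)) = 343*((23 - 3 + 28)/23) = 343*((1/23)*48) = 343*(48/23) = 16464/23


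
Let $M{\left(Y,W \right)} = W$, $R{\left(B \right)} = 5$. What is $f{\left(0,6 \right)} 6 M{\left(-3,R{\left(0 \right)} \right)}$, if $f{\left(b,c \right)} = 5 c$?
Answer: $900$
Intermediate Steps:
$f{\left(0,6 \right)} 6 M{\left(-3,R{\left(0 \right)} \right)} = 5 \cdot 6 \cdot 6 \cdot 5 = 30 \cdot 6 \cdot 5 = 180 \cdot 5 = 900$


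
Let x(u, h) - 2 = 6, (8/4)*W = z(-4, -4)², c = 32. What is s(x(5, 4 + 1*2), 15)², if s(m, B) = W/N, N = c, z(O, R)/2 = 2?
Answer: 1/16 ≈ 0.062500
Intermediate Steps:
z(O, R) = 4 (z(O, R) = 2*2 = 4)
W = 8 (W = (½)*4² = (½)*16 = 8)
N = 32
x(u, h) = 8 (x(u, h) = 2 + 6 = 8)
s(m, B) = ¼ (s(m, B) = 8/32 = 8*(1/32) = ¼)
s(x(5, 4 + 1*2), 15)² = (¼)² = 1/16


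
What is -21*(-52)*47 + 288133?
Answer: 339457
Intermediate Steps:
-21*(-52)*47 + 288133 = 1092*47 + 288133 = 51324 + 288133 = 339457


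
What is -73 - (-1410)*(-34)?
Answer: -48013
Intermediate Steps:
-73 - (-1410)*(-34) = -73 - 235*204 = -73 - 47940 = -48013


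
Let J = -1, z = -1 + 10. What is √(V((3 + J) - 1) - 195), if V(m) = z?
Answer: I*√186 ≈ 13.638*I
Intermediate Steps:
z = 9
V(m) = 9
√(V((3 + J) - 1) - 195) = √(9 - 195) = √(-186) = I*√186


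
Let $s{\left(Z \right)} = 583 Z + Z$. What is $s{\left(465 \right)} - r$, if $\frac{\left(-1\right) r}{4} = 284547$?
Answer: $1409748$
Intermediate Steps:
$s{\left(Z \right)} = 584 Z$
$r = -1138188$ ($r = \left(-4\right) 284547 = -1138188$)
$s{\left(465 \right)} - r = 584 \cdot 465 - -1138188 = 271560 + 1138188 = 1409748$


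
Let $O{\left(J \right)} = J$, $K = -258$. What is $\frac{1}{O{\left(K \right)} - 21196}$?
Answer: $- \frac{1}{21454} \approx -4.6611 \cdot 10^{-5}$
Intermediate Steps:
$\frac{1}{O{\left(K \right)} - 21196} = \frac{1}{-258 - 21196} = \frac{1}{-21454} = - \frac{1}{21454}$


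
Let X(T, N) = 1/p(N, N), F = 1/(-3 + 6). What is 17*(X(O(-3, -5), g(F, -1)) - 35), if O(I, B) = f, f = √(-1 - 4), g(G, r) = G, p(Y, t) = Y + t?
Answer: -1139/2 ≈ -569.50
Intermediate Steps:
F = ⅓ (F = 1/3 = ⅓ ≈ 0.33333)
f = I*√5 (f = √(-5) = I*√5 ≈ 2.2361*I)
O(I, B) = I*√5
X(T, N) = 1/(2*N) (X(T, N) = 1/(N + N) = 1/(2*N))
17*(X(O(-3, -5), g(F, -1)) - 35) = 17*(1/(2*(⅓)) - 35) = 17*((½)*3 - 35) = 17*(3/2 - 35) = 17*(-67/2) = -1139/2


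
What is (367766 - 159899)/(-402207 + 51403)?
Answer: -207867/350804 ≈ -0.59254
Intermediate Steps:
(367766 - 159899)/(-402207 + 51403) = 207867/(-350804) = 207867*(-1/350804) = -207867/350804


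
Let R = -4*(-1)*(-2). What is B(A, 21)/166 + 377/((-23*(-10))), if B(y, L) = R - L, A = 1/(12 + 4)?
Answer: 13978/9545 ≈ 1.4644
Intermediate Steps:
R = -8 (R = 4*(-2) = -8)
A = 1/16 ≈ 0.062500
B(y, L) = -8 - L
B(A, 21)/166 + 377/((-23*(-10))) = (-8 - 1*21)/166 + 377/((-23*(-10))) = (-8 - 21)*(1/166) + 377/230 = -29*1/166 + 377*(1/230) = -29/166 + 377/230 = 13978/9545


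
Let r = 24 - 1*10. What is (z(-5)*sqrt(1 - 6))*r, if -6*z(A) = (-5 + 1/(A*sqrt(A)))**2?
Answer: -14/3 - 21868*I*sqrt(5)/375 ≈ -4.6667 - 130.4*I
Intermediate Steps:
r = 14 (r = 24 - 10 = 14)
z(A) = -(-5 + A**(-3/2))**2/6 (z(A) = -(-5 + 1/(A*sqrt(A)))**2/6 = -(-5 + 1/(A**(3/2)))**2/6 = -(-5 + A**(-3/2))**2/6)
(z(-5)*sqrt(1 - 6))*r = ((-1/6*(-1 + 5*(-5)**(3/2))**2/(-5)**3)*sqrt(1 - 6))*14 = ((-1/6*(-1/125)*(-1 + 5*(-5*I*sqrt(5)))**2)*sqrt(-5))*14 = ((-1/6*(-1/125)*(-1 - 25*I*sqrt(5))**2)*(I*sqrt(5)))*14 = (((-1 - 25*I*sqrt(5))**2/750)*(I*sqrt(5)))*14 = (I*sqrt(5)*(-1 - 25*I*sqrt(5))**2/750)*14 = 7*I*sqrt(5)*(-1 - 25*I*sqrt(5))**2/375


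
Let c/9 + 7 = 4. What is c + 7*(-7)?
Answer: -76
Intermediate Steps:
c = -27 (c = -63 + 9*4 = -63 + 36 = -27)
c + 7*(-7) = -27 + 7*(-7) = -27 - 49 = -76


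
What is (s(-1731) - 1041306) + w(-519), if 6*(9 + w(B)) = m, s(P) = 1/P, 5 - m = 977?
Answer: -1802796688/1731 ≈ -1.0415e+6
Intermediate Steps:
m = -972 (m = 5 - 1*977 = 5 - 977 = -972)
w(B) = -171 (w(B) = -9 + (⅙)*(-972) = -9 - 162 = -171)
(s(-1731) - 1041306) + w(-519) = (1/(-1731) - 1041306) - 171 = (-1/1731 - 1041306) - 171 = -1802500687/1731 - 171 = -1802796688/1731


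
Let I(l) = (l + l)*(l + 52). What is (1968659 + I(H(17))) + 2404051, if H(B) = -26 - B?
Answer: 4371936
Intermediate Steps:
I(l) = 2*l*(52 + l) (I(l) = (2*l)*(52 + l) = 2*l*(52 + l))
(1968659 + I(H(17))) + 2404051 = (1968659 + 2*(-26 - 1*17)*(52 + (-26 - 1*17))) + 2404051 = (1968659 + 2*(-26 - 17)*(52 + (-26 - 17))) + 2404051 = (1968659 + 2*(-43)*(52 - 43)) + 2404051 = (1968659 + 2*(-43)*9) + 2404051 = (1968659 - 774) + 2404051 = 1967885 + 2404051 = 4371936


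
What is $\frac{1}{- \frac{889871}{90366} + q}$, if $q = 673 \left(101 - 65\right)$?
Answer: $\frac{90366}{2188497577} \approx 4.1291 \cdot 10^{-5}$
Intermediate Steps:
$q = 24228$ ($q = 673 \cdot 36 = 24228$)
$\frac{1}{- \frac{889871}{90366} + q} = \frac{1}{- \frac{889871}{90366} + 24228} = \frac{1}{\frac{2188497577}{90366}} = \frac{90366}{2188497577}$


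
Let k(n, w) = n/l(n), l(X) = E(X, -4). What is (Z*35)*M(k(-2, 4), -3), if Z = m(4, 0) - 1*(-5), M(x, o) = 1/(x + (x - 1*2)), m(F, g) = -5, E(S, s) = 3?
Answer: 0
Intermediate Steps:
l(X) = 3
k(n, w) = n/3
M(x, o) = 1/(-2 + 2*x) (M(x, o) = 1/(x + (x - 2)) = 1/(x + (-2 + x)) = 1/(-2 + 2*x))
Z = 0 (Z = -5 - 1*(-5) = -5 + 5 = 0)
(Z*35)*M(k(-2, 4), -3) = (0*35)*(1/(2*(-1 + (1/3)*(-2)))) = 0*(1/(2*(-1 - 2/3))) = 0*(1/(2*(-5/3))) = 0*((1/2)*(-3/5)) = 0*(-3/10) = 0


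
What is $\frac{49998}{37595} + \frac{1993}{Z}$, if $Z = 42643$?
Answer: $\frac{2206991549}{1603163585} \approx 1.3766$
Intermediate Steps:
$\frac{49998}{37595} + \frac{1993}{Z} = \frac{49998}{37595} + \frac{1993}{42643} = \frac{2206991549}{1603163585}$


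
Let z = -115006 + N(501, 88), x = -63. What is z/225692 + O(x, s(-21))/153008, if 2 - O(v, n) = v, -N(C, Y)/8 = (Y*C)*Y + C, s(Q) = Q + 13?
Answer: -1191812595937/8633170384 ≈ -138.05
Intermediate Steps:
s(Q) = 13 + Q
N(C, Y) = -8*C - 8*C*Y² (N(C, Y) = -8*((Y*C)*Y + C) = -8*((C*Y)*Y + C) = -8*(C*Y² + C) = -8*(C + C*Y²) = -8*C - 8*C*Y²)
O(v, n) = 2 - v
z = -31156966 (z = -115006 - 8*501*(1 + 88²) = -115006 - 8*501*(1 + 7744) = -115006 - 8*501*7745 = -115006 - 31041960 = -31156966)
z/225692 + O(x, s(-21))/153008 = -31156966/225692 + (2 - 1*(-63))/153008 = -31156966*1/225692 + (2 + 63)*(1/153008) = -15578483/112846 + 65*(1/153008) = -15578483/112846 + 65/153008 = -1191812595937/8633170384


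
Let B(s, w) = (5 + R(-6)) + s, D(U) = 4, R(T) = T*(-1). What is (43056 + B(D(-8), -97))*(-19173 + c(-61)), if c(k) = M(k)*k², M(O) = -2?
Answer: -1146334665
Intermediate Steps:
R(T) = -T
c(k) = -2*k²
B(s, w) = 11 + s (B(s, w) = (5 - 1*(-6)) + s = (5 + 6) + s = 11 + s)
(43056 + B(D(-8), -97))*(-19173 + c(-61)) = (43056 + (11 + 4))*(-19173 - 2*(-61)²) = (43056 + 15)*(-19173 - 2*3721) = 43071*(-19173 - 7442) = 43071*(-26615) = -1146334665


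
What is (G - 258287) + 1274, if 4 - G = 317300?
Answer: -574309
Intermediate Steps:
G = -317296 (G = 4 - 1*317300 = 4 - 317300 = -317296)
(G - 258287) + 1274 = (-317296 - 258287) + 1274 = -575583 + 1274 = -574309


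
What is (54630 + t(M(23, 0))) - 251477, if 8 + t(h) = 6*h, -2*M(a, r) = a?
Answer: -196924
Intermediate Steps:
M(a, r) = -a/2
t(h) = -8 + 6*h
(54630 + t(M(23, 0))) - 251477 = (54630 + (-8 + 6*(-1/2*23))) - 251477 = (54630 + (-8 + 6*(-23/2))) - 251477 = (54630 + (-8 - 69)) - 251477 = (54630 - 77) - 251477 = 54553 - 251477 = -196924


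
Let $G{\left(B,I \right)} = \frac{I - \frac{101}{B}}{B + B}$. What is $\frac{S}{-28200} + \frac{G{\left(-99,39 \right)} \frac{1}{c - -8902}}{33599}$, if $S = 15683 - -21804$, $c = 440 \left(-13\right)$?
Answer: $- \frac{6546758981764961}{4924870035564600} \approx -1.3293$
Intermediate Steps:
$G{\left(B,I \right)} = \frac{I - \frac{101}{B}}{2 B}$
$c = -5720$
$S = 37487$ ($S = 15683 + 21804 = 37487$)
$\frac{S}{-28200} + \frac{G{\left(-99,39 \right)} \frac{1}{c - -8902}}{33599} = \frac{37487}{-28200} + \frac{\frac{-101 - 3861}{2 \cdot 9801} \frac{1}{-5720 - -8902}}{33599} = 37487 \left(- \frac{1}{28200}\right) + \frac{\frac{1}{2} \cdot \frac{1}{9801} \left(-101 - 3861\right)}{-5720 + 8902} \cdot \frac{1}{33599} = - \frac{37487}{28200} + \frac{\frac{1}{2} \cdot \frac{1}{9801} \left(-3962\right)}{3182} \cdot \frac{1}{33599} = - \frac{37487}{28200} + \left(- \frac{1981}{9801}\right) \frac{1}{3182} \cdot \frac{1}{33599} = - \frac{37487}{28200} - \frac{1981}{1047844688418} = - \frac{6546758981764961}{4924870035564600}$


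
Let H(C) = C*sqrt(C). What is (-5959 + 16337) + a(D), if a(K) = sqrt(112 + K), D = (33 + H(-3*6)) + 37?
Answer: 10378 + sqrt(182 - 54*I*sqrt(2)) ≈ 10392.0 - 2.7724*I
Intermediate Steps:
H(C) = C**(3/2)
D = 70 - 54*I*sqrt(2) (D = (33 + (-3*6)**(3/2)) + 37 = (33 + (-18)**(3/2)) + 37 = (33 - 54*I*sqrt(2)) + 37 = 70 - 54*I*sqrt(2) ≈ 70.0 - 76.368*I)
(-5959 + 16337) + a(D) = (-5959 + 16337) + sqrt(112 + (70 - 54*I*sqrt(2))) = 10378 + sqrt(182 - 54*I*sqrt(2))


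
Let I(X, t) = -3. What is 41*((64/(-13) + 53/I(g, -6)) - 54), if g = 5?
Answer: -122467/39 ≈ -3140.2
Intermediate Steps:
41*((64/(-13) + 53/I(g, -6)) - 54) = 41*((64/(-13) + 53/(-3)) - 54) = 41*((64*(-1/13) + 53*(-⅓)) - 54) = 41*((-64/13 - 53/3) - 54) = 41*(-881/39 - 54) = 41*(-2987/39) = -122467/39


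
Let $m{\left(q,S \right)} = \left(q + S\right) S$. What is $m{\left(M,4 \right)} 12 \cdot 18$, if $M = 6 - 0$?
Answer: $8640$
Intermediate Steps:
$M = 6$ ($M = 6 + 0 = 6$)
$m{\left(q,S \right)} = S \left(S + q\right)$ ($m{\left(q,S \right)} = \left(S + q\right) S = S \left(S + q\right)$)
$m{\left(M,4 \right)} 12 \cdot 18 = 4 \left(4 + 6\right) 12 \cdot 18 = 4 \cdot 10 \cdot 12 \cdot 18 = 40 \cdot 12 \cdot 18 = 480 \cdot 18 = 8640$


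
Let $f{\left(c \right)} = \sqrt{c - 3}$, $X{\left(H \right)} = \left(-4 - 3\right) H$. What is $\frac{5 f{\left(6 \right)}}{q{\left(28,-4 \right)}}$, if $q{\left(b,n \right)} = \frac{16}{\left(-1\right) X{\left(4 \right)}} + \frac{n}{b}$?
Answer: $\frac{35 \sqrt{3}}{3} \approx 20.207$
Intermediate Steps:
$X{\left(H \right)} = - 7 H$
$f{\left(c \right)} = \sqrt{-3 + c}$
$q{\left(b,n \right)} = \frac{4}{7} + \frac{n}{b}$ ($q{\left(b,n \right)} = \frac{16}{\left(-1\right) \left(\left(-7\right) 4\right)} + \frac{n}{b} = \frac{16}{\left(-1\right) \left(-28\right)} + \frac{n}{b} = \frac{16}{28} + \frac{n}{b} = 16 \cdot \frac{1}{28} + \frac{n}{b} = \frac{4}{7} + \frac{n}{b}$)
$\frac{5 f{\left(6 \right)}}{q{\left(28,-4 \right)}} = \frac{5 \sqrt{-3 + 6}}{\frac{4}{7} - \frac{4}{28}} = \frac{5 \sqrt{3}}{\frac{4}{7} - \frac{1}{7}} = \frac{5 \sqrt{3}}{\frac{3}{7}} = 5 \sqrt{3} \cdot \frac{7}{3} = \frac{35 \sqrt{3}}{3}$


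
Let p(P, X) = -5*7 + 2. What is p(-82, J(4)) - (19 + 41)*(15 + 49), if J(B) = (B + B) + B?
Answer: -3873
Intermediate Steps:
J(B) = 3*B (J(B) = 2*B + B = 3*B)
p(P, X) = -33 (p(P, X) = -35 + 2 = -33)
p(-82, J(4)) - (19 + 41)*(15 + 49) = -33 - (19 + 41)*(15 + 49) = -33 - 60*64 = -33 - 1*3840 = -33 - 3840 = -3873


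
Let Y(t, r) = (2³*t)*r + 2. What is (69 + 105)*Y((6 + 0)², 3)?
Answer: 150684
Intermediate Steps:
Y(t, r) = 2 + 8*r*t (Y(t, r) = (8*t)*r + 2 = 8*r*t + 2 = 2 + 8*r*t)
(69 + 105)*Y((6 + 0)², 3) = (69 + 105)*(2 + 8*3*(6 + 0)²) = 174*(2 + 8*3*6²) = 174*(2 + 8*3*36) = 174*(2 + 864) = 174*866 = 150684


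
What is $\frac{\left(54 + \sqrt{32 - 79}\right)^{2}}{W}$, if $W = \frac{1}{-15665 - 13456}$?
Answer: $-83548149 - 3145068 i \sqrt{47} \approx -8.3548 \cdot 10^{7} - 2.1562 \cdot 10^{7} i$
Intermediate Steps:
$W = - \frac{1}{29121}$ ($W = \frac{1}{-15665 - 13456} = \frac{1}{-29121} = - \frac{1}{29121} \approx -3.4339 \cdot 10^{-5}$)
$\frac{\left(54 + \sqrt{32 - 79}\right)^{2}}{W} = \frac{\left(54 + \sqrt{32 - 79}\right)^{2}}{- \frac{1}{29121}} = \left(54 + \sqrt{-47}\right)^{2} \left(-29121\right) = \left(54 + i \sqrt{47}\right)^{2} \left(-29121\right) = - 29121 \left(54 + i \sqrt{47}\right)^{2}$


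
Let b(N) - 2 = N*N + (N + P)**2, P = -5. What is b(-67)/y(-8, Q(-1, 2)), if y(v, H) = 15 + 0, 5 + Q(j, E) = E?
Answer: 645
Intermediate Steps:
Q(j, E) = -5 + E
y(v, H) = 15
b(N) = 2 + N**2 + (-5 + N)**2 (b(N) = 2 + (N*N + (N - 5)**2) = 2 + (N**2 + (-5 + N)**2) = 2 + N**2 + (-5 + N)**2)
b(-67)/y(-8, Q(-1, 2)) = (2 + (-67)**2 + (-5 - 67)**2)/15 = (2 + 4489 + (-72)**2)*(1/15) = (2 + 4489 + 5184)*(1/15) = 9675*(1/15) = 645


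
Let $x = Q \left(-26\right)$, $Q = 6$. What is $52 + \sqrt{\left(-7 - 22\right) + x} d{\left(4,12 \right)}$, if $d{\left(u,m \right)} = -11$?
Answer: $52 - 11 i \sqrt{185} \approx 52.0 - 149.62 i$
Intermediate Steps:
$x = -156$ ($x = 6 \left(-26\right) = -156$)
$52 + \sqrt{\left(-7 - 22\right) + x} d{\left(4,12 \right)} = 52 + \sqrt{\left(-7 - 22\right) - 156} \left(-11\right) = 52 + \sqrt{-29 - 156} \left(-11\right) = 52 + \sqrt{-185} \left(-11\right) = 52 + i \sqrt{185} \left(-11\right) = 52 - 11 i \sqrt{185}$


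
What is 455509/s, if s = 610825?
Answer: 455509/610825 ≈ 0.74573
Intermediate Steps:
455509/s = 455509/610825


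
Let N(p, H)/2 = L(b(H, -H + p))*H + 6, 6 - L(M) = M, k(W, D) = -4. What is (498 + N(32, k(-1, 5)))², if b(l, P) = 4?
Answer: 244036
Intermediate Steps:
L(M) = 6 - M
N(p, H) = 12 + 4*H (N(p, H) = 2*((6 - 1*4)*H + 6) = 2*((6 - 4)*H + 6) = 2*(2*H + 6) = 2*(6 + 2*H) = 12 + 4*H)
(498 + N(32, k(-1, 5)))² = (498 + (12 + 4*(-4)))² = (498 + (12 - 16))² = (498 - 4)² = 494² = 244036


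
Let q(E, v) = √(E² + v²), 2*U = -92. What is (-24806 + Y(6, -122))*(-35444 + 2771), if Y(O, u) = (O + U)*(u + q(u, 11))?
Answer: 651042198 + 1306920*√15005 ≈ 8.1113e+8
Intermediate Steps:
U = -46 (U = (½)*(-92) = -46)
Y(O, u) = (-46 + O)*(u + √(121 + u²)) (Y(O, u) = (O - 46)*(u + √(u² + 11²)) = (-46 + O)*(u + √(u² + 121)) = (-46 + O)*(u + √(121 + u²)))
(-24806 + Y(6, -122))*(-35444 + 2771) = (-24806 + (-46*(-122) - 46*√(121 + (-122)²) + 6*(-122) + 6*√(121 + (-122)²)))*(-35444 + 2771) = (-24806 + (5612 - 46*√(121 + 14884) - 732 + 6*√(121 + 14884)))*(-32673) = (-24806 + (5612 - 46*√15005 - 732 + 6*√15005))*(-32673) = (-24806 + (4880 - 40*√15005))*(-32673) = (-19926 - 40*√15005)*(-32673) = 651042198 + 1306920*√15005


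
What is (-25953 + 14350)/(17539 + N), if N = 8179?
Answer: -11603/25718 ≈ -0.45116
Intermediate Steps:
(-25953 + 14350)/(17539 + N) = (-25953 + 14350)/(17539 + 8179) = -11603/25718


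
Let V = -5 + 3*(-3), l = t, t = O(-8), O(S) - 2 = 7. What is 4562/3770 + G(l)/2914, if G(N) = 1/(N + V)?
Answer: 6646457/5492890 ≈ 1.2100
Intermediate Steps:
O(S) = 9 (O(S) = 2 + 7 = 9)
t = 9
l = 9
V = -14 (V = -5 - 9 = -14)
G(N) = 1/(-14 + N) (G(N) = 1/(N - 14) = 1/(-14 + N))
4562/3770 + G(l)/2914 = 4562/3770 + 1/((-14 + 9)*2914) = 4562*(1/3770) + (1/2914)/(-5) = 2281/1885 - 1/5*1/2914 = 2281/1885 - 1/14570 = 6646457/5492890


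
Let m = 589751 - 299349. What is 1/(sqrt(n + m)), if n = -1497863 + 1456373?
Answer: sqrt(15557)/62228 ≈ 0.0020044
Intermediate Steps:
n = -41490
m = 290402
1/(sqrt(n + m)) = 1/(sqrt(-41490 + 290402)) = 1/(sqrt(248912)) = 1/(4*sqrt(15557)) = sqrt(15557)/62228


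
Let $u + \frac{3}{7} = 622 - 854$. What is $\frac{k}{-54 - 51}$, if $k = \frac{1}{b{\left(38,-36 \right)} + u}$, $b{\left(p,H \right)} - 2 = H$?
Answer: $\frac{1}{27975} \approx 3.5746 \cdot 10^{-5}$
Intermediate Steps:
$b{\left(p,H \right)} = 2 + H$
$u = - \frac{1627}{7}$ ($u = - \frac{3}{7} + \left(622 - 854\right) = - \frac{3}{7} - 232 = - \frac{1627}{7} \approx -232.43$)
$k = - \frac{7}{1865}$ ($k = \frac{1}{\left(2 - 36\right) - \frac{1627}{7}} = \frac{1}{-34 - \frac{1627}{7}} = \frac{1}{- \frac{1865}{7}} = - \frac{7}{1865} \approx -0.0037533$)
$\frac{k}{-54 - 51} = \frac{1}{-54 - 51} \left(- \frac{7}{1865}\right) = \frac{1}{-105} \left(- \frac{7}{1865}\right) = \left(- \frac{1}{105}\right) \left(- \frac{7}{1865}\right) = \frac{1}{27975}$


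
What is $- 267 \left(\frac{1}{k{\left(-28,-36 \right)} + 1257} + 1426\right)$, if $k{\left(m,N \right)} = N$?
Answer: $- \frac{154962083}{407} \approx -3.8074 \cdot 10^{5}$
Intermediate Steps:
$- 267 \left(\frac{1}{k{\left(-28,-36 \right)} + 1257} + 1426\right) = - 267 \left(\frac{1}{-36 + 1257} + 1426\right) = - 267 \left(\frac{1}{1221} + 1426\right) = \left(-267\right) \frac{1741147}{1221} = - \frac{154962083}{407}$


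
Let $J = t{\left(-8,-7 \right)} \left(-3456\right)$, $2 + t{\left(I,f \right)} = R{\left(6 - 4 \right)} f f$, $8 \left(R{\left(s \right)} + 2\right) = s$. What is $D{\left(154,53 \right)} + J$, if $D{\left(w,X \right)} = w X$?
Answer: $311426$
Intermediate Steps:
$R{\left(s \right)} = -2 + \frac{s}{8}$
$t{\left(I,f \right)} = -2 - \frac{7 f^{2}}{4}$ ($t{\left(I,f \right)} = -2 + \left(-2 + \frac{6 - 4}{8}\right) f f = -2 + \left(-2 + \frac{1}{8} \cdot 2\right) f f = -2 + \left(-2 + \frac{1}{4}\right) f f = -2 + - \frac{7 f}{4} f = -2 - \frac{7 f^{2}}{4}$)
$D{\left(w,X \right)} = X w$
$J = 303264$ ($J = \left(-2 - \frac{7 \left(-7\right)^{2}}{4}\right) \left(-3456\right) = \left(-2 - \frac{343}{4}\right) \left(-3456\right) = \left(- \frac{351}{4}\right) \left(-3456\right) = 303264$)
$D{\left(154,53 \right)} + J = 53 \cdot 154 + 303264 = 8162 + 303264 = 311426$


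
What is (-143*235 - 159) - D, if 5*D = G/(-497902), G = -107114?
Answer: -42027961377/1244755 ≈ -33764.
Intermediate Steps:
D = 53557/1244755 (D = (-107114/(-497902))/5 = (-107114*(-1/497902))/5 = (⅕)*(53557/248951) = 53557/1244755 ≈ 0.043026)
(-143*235 - 159) - D = (-143*235 - 159) - 1*53557/1244755 = (-33605 - 159) - 53557/1244755 = -33764 - 53557/1244755 = -42027961377/1244755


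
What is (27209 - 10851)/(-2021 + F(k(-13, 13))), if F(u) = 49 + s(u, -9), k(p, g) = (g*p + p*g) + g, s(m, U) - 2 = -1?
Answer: -16358/1971 ≈ -8.2993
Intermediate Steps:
s(m, U) = 1 (s(m, U) = 2 - 1 = 1)
k(p, g) = g + 2*g*p (k(p, g) = (g*p + g*p) + g = 2*g*p + g = g + 2*g*p)
F(u) = 50 (F(u) = 49 + 1 = 50)
(27209 - 10851)/(-2021 + F(k(-13, 13))) = (27209 - 10851)/(-2021 + 50) = 16358/(-1971) = 16358*(-1/1971) = -16358/1971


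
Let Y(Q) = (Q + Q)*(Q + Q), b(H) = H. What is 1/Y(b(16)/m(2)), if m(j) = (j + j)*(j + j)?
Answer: 1/4 ≈ 0.25000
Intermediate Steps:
m(j) = 4*j**2 (m(j) = (2*j)*(2*j) = 4*j**2)
Y(Q) = 4*Q**2 (Y(Q) = (2*Q)*(2*Q) = 4*Q**2)
1/Y(b(16)/m(2)) = 1/(4*(16/((4*2**2)))**2) = 1/(4*(16/((4*4)))**2) = 1/(4*(16/16)**2) = 1/(4*(16*(1/16))**2) = 1/(4*1**2) = 1/(4*1) = 1/4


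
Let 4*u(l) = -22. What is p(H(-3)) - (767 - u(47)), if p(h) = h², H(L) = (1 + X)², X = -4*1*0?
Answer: -1543/2 ≈ -771.50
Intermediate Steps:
u(l) = -11/2 (u(l) = (¼)*(-22) = -11/2)
X = 0 (X = -4*0 = 0)
H(L) = 1 (H(L) = (1 + 0)² = 1² = 1)
p(H(-3)) - (767 - u(47)) = 1² - (767 - 1*(-11/2)) = 1 - (767 + 11/2) = 1 - 1*1545/2 = 1 - 1545/2 = -1543/2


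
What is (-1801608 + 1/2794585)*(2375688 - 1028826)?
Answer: -6781108999995023298/2794585 ≈ -2.4265e+12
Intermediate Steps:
(-1801608 + 1/2794585)*(2375688 - 1028826) = (-1801608 + 1/2794585)*1346862 = -5034746692679/2794585*1346862 = -6781108999995023298/2794585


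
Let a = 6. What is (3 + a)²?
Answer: 81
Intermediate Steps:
(3 + a)² = (3 + 6)² = 9² = 81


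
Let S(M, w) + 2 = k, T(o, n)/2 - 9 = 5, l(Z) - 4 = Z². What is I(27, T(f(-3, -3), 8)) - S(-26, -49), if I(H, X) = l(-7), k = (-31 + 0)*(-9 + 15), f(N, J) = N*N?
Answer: 241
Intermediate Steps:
l(Z) = 4 + Z²
f(N, J) = N²
T(o, n) = 28 (T(o, n) = 18 + 2*5 = 18 + 10 = 28)
k = -186 (k = -31*6 = -186)
S(M, w) = -188 (S(M, w) = -2 - 186 = -188)
I(H, X) = 53 (I(H, X) = 4 + (-7)² = 4 + 49 = 53)
I(27, T(f(-3, -3), 8)) - S(-26, -49) = 53 - 1*(-188) = 53 + 188 = 241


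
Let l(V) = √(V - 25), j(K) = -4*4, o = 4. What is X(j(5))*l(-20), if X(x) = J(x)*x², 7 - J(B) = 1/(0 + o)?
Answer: 5184*I*√5 ≈ 11592.0*I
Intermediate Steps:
J(B) = 27/4 (J(B) = 7 - 1/(0 + 4) = 7 - 1/4 = 7 - 1*¼ = 7 - ¼ = 27/4)
j(K) = -16
l(V) = √(-25 + V)
X(x) = 27*x²/4
X(j(5))*l(-20) = ((27/4)*(-16)²)*√(-25 - 20) = ((27/4)*256)*√(-45) = 1728*(3*I*√5) = 5184*I*√5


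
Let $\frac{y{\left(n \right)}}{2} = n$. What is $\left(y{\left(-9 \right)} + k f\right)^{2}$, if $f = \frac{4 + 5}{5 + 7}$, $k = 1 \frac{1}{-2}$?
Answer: $\frac{21609}{64} \approx 337.64$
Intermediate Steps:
$y{\left(n \right)} = 2 n$
$k = - \frac{1}{2}$ ($k = 1 \left(- \frac{1}{2}\right) = - \frac{1}{2} \approx -0.5$)
$f = \frac{3}{4}$ ($f = \frac{9}{12} = 9 \cdot \frac{1}{12} = \frac{3}{4} \approx 0.75$)
$\left(y{\left(-9 \right)} + k f\right)^{2} = \left(2 \left(-9\right) - \frac{3}{8}\right)^{2} = \left(-18 - \frac{3}{8}\right)^{2} = \left(- \frac{147}{8}\right)^{2} = \frac{21609}{64}$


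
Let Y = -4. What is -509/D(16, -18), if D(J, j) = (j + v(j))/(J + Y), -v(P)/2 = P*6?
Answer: -1018/33 ≈ -30.848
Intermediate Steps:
v(P) = -12*P (v(P) = -2*P*6 = -12*P)
D(J, j) = -11*j/(-4 + J) (D(J, j) = (j - 12*j)/(J - 4) = (-11*j)/(-4 + J) = -11*j/(-4 + J))
-509/D(16, -18) = -509/((-11*(-18)/(-4 + 16))) = -509/((-11*(-18)/12)) = -509/((-11*(-18)*1/12)) = -509/33/2 = -509*2/33 = -1018/33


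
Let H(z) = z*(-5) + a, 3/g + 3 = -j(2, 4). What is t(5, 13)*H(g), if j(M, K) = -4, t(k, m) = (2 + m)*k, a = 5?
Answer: -750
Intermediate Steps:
t(k, m) = k*(2 + m)
g = 3 (g = 3/(-3 - 1*(-4)) = 3/(-3 + 4) = 3/1 = 3*1 = 3)
H(z) = 5 - 5*z (H(z) = z*(-5) + 5 = -5*z + 5 = 5 - 5*z)
t(5, 13)*H(g) = (5*(2 + 13))*(5 - 5*3) = (5*15)*(5 - 15) = 75*(-10) = -750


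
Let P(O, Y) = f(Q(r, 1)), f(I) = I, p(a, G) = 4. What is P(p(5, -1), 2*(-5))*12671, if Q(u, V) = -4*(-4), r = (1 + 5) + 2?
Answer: 202736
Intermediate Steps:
r = 8 (r = 6 + 2 = 8)
Q(u, V) = 16
P(O, Y) = 16
P(p(5, -1), 2*(-5))*12671 = 16*12671 = 202736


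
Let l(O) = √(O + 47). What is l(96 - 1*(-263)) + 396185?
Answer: 396185 + √406 ≈ 3.9621e+5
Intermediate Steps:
l(O) = √(47 + O)
l(96 - 1*(-263)) + 396185 = √(47 + (96 - 1*(-263))) + 396185 = √(47 + (96 + 263)) + 396185 = √(47 + 359) + 396185 = √406 + 396185 = 396185 + √406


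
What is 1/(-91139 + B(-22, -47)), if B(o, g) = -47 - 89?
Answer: -1/91275 ≈ -1.0956e-5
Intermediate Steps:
B(o, g) = -136
1/(-91139 + B(-22, -47)) = 1/(-91139 - 136) = 1/(-91275) = -1/91275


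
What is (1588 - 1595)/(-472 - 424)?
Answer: 1/128 ≈ 0.0078125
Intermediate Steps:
(1588 - 1595)/(-472 - 424) = -7/(-896) = -7*(-1/896) = 1/128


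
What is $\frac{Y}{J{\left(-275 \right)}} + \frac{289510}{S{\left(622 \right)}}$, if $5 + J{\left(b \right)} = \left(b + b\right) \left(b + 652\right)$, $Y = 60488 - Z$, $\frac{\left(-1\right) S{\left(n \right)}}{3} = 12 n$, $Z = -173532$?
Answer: $- \frac{6527152189}{464309316} \approx -14.058$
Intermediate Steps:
$S{\left(n \right)} = - 36 n$ ($S{\left(n \right)} = - 3 \cdot 12 n = - 36 n$)
$Y = 234020$ ($Y = 60488 - -173532 = 60488 + 173532 = 234020$)
$J{\left(b \right)} = -5 + 2 b \left(652 + b\right)$ ($J{\left(b \right)} = -5 + \left(b + b\right) \left(b + 652\right) = -5 + 2 b \left(652 + b\right)$)
$\frac{Y}{J{\left(-275 \right)}} + \frac{289510}{S{\left(622 \right)}} = \frac{234020}{-5 + 2 \left(-275\right)^{2} + 1304 \left(-275\right)} + \frac{289510}{\left(-36\right) 622} = \frac{234020}{-5 + 2 \cdot 75625 - 358600} + \frac{289510}{-22392} = \frac{234020}{-5 + 151250 - 358600} + 289510 \left(- \frac{1}{22392}\right) = \frac{234020}{-207355} - \frac{144755}{11196} = 234020 \left(- \frac{1}{207355}\right) - \frac{144755}{11196} = - \frac{46804}{41471} - \frac{144755}{11196} = - \frac{6527152189}{464309316}$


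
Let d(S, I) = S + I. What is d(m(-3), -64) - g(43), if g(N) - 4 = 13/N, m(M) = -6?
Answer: -3195/43 ≈ -74.302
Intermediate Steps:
g(N) = 4 + 13/N
d(S, I) = I + S
d(m(-3), -64) - g(43) = (-64 - 6) - (4 + 13/43) = -70 - (4 + 13*(1/43)) = -70 - (4 + 13/43) = -70 - 1*185/43 = -70 - 185/43 = -3195/43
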